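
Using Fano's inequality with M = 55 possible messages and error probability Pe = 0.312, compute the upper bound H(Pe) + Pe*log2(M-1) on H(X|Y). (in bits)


H(Pe) = -Pe*log2(Pe) - (1-Pe)*log2(1-Pe) = -0.312*log2(0.312) - 0.688*log2(0.688) = 0.524279 + 0.371189 = 0.8955. Pe*log2(M-1) = 0.312*log2(54) = 1.795525. Bound = H(Pe) + Pe*log2(M-1) = 0.524279 + 0.371189 + 1.795525 = 2.691

2.691 bits


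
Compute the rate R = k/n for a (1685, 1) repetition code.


Rate = k/n = 1/1685

1/1685


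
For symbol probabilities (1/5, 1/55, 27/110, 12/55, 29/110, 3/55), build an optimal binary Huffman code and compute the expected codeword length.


Huffman construction (repeatedly merge the two least-probable nodes; each merge adds 1 bit to every symbol beneath it): 1/55 + 3/55 = 4/55; 4/55 + 1/5 = 3/11; 12/55 + 27/110 = 51/110; 29/110 + 3/11 = 59/110; 51/110 + 59/110 = 1. Resulting codeword lengths (in the order the probabilities were given): (3, 4, 2, 2, 2, 4). L_avg = sum(p_i * l_i) = 1/5*3 + 1/55*4 + 27/110*2 + 12/55*2 + 29/110*2 + 3/55*4 = 129/55 = 2.3455

2.3455 bits


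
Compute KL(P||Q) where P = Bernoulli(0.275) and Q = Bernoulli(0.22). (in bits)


KL = p*log2(p/q) + (1-p)*log2((1-p)/(1-q)) = 0.275*log2(0.275/0.22) + 0.725*log2(0.725/0.78) = 0.012

0.012 bits


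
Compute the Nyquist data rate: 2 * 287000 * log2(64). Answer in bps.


Rate = 2 * B * log2(M) = 2 * 287000 * 6.0 = 3444000.0

3444000.0 bps


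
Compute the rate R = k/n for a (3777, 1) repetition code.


Rate = k/n = 1/3777

1/3777


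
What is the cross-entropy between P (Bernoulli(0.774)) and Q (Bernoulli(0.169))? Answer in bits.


H(P,Q) = -p*log2(q) - (1-p)*log2(1-q). -0.774*log2(0.169) = 1.985236; -0.226*log2(0.831) = 0.060360. H(P,Q) = 1.985236 + 0.060360 = 2.0456

2.0456 bits


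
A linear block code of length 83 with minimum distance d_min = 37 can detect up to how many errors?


Detection capability = d_min - 1 = 37 - 1 = 36

36 errors


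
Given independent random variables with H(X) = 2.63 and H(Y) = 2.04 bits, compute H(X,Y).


For independent variables, H(X,Y) = H(X) + H(Y) = 2.63 + 2.04 = 4.67

4.67 bits


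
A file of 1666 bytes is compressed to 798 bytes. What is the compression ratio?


Ratio = original / compressed = 1666 / 798 = 2.0877

2.0877


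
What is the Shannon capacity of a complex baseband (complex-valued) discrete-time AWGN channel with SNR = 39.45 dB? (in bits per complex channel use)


SNR_linear = 10^(39.45/10) = 8810.4887; C = log2(1 + SNR_linear) = log2(1 + 8810.4887) = 13.1052

13.1052 bits/channel use


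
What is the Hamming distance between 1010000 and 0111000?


Count differing positions: ^ ^ . ^ . . . = 3 differences

3


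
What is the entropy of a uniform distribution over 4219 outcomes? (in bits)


H = log2(n) = log2(4219) = 12.0427

12.0427 bits


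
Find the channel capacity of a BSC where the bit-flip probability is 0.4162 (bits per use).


H(p) = -p*log2(p) - (1-p)*log2(1-p) = -0.4162*log2(0.4162) - 0.5838*log2(0.5838) = 0.526348 + 0.453294 = 0.9796. C = 1 - H(p) = 1 - 0.9796 = 0.0204

0.0204 bits


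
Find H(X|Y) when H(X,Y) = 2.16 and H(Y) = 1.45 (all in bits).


H(X|Y) = H(X,Y) - H(Y) = 2.16 - 1.45 = 0.71

0.71 bits


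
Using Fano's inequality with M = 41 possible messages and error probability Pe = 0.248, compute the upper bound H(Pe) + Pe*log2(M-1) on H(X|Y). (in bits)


H(Pe) = -Pe*log2(Pe) - (1-Pe)*log2(1-Pe) = -0.248*log2(0.248) - 0.752*log2(0.752) = 0.498874 + 0.309219 = 0.8081. Pe*log2(M-1) = 0.248*log2(40) = 1.319838. Bound = H(Pe) + Pe*log2(M-1) = 0.498874 + 0.309219 + 1.319838 = 2.1279

2.1279 bits


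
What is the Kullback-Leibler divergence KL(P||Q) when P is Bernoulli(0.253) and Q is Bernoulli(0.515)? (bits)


KL = p*log2(p/q) + (1-p)*log2((1-p)/(1-q)) = 0.253*log2(0.253/0.515) + 0.747*log2(0.747/0.485) = 0.206

0.206 bits


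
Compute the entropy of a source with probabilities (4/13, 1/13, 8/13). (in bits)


H = -sum(p_i * log2(p_i)). Terms: -(4/13)*log2(4/13) = 0.523212; -(1/13)*log2(1/13) = 0.284649; -(8/13)*log2(8/13) = 0.431040. H = 0.523212 + 0.284649 + 0.431040 = 1.2389

1.2389 bits


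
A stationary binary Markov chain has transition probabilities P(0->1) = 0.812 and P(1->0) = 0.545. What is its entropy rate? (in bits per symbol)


Stationary distribution: pi_0 = p10/(p01+p10) = 0.4016, pi_1 = 0.5984. Entropy rate H' = pi_0*H(p01) + pi_1*H(p10) = 0.4016*0.6973 + 0.5984*0.9941 = 0.8749

0.8749 bits/symbol


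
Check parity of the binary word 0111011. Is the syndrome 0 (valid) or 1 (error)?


Syndrome = XOR of all bits = 0 XOR 1 XOR 1 XOR 1 XOR 0 XOR 1 XOR 1 = 1

1


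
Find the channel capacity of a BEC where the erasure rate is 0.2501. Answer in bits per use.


C = 1 - epsilon = 1 - 0.2501 = 0.7499

0.7499 bits


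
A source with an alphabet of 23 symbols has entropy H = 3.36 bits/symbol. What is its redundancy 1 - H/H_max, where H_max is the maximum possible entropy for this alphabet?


H_max = log2(K) = log2(23) = 4.5236 bits/symbol. Redundancy = 1 - H/H_max = 1 - 3.36/4.5236 = 1 - 0.7428 = 0.2572

0.2572


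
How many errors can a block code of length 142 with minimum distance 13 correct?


Correction capability = floor((d-1)/2) = floor((13-1)/2) = 6

6 errors


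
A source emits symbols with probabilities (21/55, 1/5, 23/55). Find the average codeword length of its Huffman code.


Huffman construction (repeatedly merge the two least-probable nodes; each merge adds 1 bit to every symbol beneath it): 1/5 + 21/55 = 32/55; 23/55 + 32/55 = 1. Resulting codeword lengths (in the order the probabilities were given): (2, 2, 1). L_avg = sum(p_i * l_i) = 21/55*2 + 1/5*2 + 23/55*1 = 87/55 = 1.5818

1.5818 bits


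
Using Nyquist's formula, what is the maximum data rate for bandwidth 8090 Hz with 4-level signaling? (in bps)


Rate = 2 * B * log2(M) = 2 * 8090 * 2.0 = 32360.0

32360.0 bps


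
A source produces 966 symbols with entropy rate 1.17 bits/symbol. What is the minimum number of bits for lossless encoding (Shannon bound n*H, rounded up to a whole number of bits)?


Minimum bits >= n * H = 966 * 1.17 = 1130.22, rounded up to a whole number of bits = 1131

1131 bits


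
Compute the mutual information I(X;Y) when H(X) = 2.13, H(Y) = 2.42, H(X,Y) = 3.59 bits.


I(X;Y) = H(X) + H(Y) - H(X,Y) = 2.13 + 2.42 - 3.59 = 0.96

0.96 bits


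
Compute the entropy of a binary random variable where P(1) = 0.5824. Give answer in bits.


H = -p*log2(p) - (1-p)*log2(1-p). -0.5824*log2(0.5824) = 0.454224; -0.4176*log2(0.4176) = 0.526095. H = 0.454224 + 0.526095 = 0.9803

0.9803 bits


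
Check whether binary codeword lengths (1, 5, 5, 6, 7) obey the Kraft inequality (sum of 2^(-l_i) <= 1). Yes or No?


Kraft sum = sum(2^(-l_i)) = 0.5859, need <= 1. Result: satisfied (a binary prefix-free code with these lengths exists)

Yes


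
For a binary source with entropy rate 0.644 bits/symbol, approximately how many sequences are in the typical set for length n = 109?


log2|A_typical| = nH = 109 * 0.644 = 70.196, so |A_typical| ~ 2^70.196 = 1.352e+21

1.352e+21


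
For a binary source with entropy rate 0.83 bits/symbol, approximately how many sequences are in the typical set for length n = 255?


log2|A_typical| = nH = 255 * 0.83 = 211.65, so |A_typical| ~ 2^211.65 = 5.164e+63

5.164e+63


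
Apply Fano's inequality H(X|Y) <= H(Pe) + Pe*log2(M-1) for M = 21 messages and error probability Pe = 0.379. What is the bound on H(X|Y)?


H(Pe) = -Pe*log2(Pe) - (1-Pe)*log2(1-Pe) = -0.379*log2(0.379) - 0.621*log2(0.621) = 0.530498 + 0.426835 = 0.9573. Pe*log2(M-1) = 0.379*log2(20) = 1.638011. Bound = H(Pe) + Pe*log2(M-1) = 0.530498 + 0.426835 + 1.638011 = 2.5953

2.5953 bits


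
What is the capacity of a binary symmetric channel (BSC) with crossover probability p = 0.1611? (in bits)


H(p) = -p*log2(p) - (1-p)*log2(1-p) = -0.1611*log2(0.1611) - 0.8389*log2(0.8389) = 0.424333 + 0.212602 = 0.6369. C = 1 - H(p) = 1 - 0.6369 = 0.3631

0.3631 bits


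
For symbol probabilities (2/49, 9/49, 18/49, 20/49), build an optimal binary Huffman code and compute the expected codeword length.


Huffman construction (repeatedly merge the two least-probable nodes; each merge adds 1 bit to every symbol beneath it): 2/49 + 9/49 = 11/49; 11/49 + 18/49 = 29/49; 20/49 + 29/49 = 1. Resulting codeword lengths (in the order the probabilities were given): (3, 3, 2, 1). L_avg = sum(p_i * l_i) = 2/49*3 + 9/49*3 + 18/49*2 + 20/49*1 = 89/49 = 1.8163

1.8163 bits


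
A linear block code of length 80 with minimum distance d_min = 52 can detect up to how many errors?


Detection capability = d_min - 1 = 52 - 1 = 51

51 errors


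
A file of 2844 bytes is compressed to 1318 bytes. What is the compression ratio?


Ratio = original / compressed = 2844 / 1318 = 2.1578

2.1578


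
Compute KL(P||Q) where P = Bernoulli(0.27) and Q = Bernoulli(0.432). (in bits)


KL = p*log2(p/q) + (1-p)*log2((1-p)/(1-q)) = 0.27*log2(0.27/0.432) + 0.73*log2(0.73/0.568) = 0.0812

0.0812 bits


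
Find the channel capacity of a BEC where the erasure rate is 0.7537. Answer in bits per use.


C = 1 - epsilon = 1 - 0.7537 = 0.2463

0.2463 bits


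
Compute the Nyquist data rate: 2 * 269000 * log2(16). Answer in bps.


Rate = 2 * B * log2(M) = 2 * 269000 * 4.0 = 2152000.0

2152000.0 bps


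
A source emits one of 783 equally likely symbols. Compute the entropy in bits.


H = log2(n) = log2(783) = 9.6129

9.6129 bits


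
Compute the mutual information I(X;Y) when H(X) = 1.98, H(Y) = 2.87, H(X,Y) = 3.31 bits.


I(X;Y) = H(X) + H(Y) - H(X,Y) = 1.98 + 2.87 - 3.31 = 1.54

1.54 bits


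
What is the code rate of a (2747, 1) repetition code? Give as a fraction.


Rate = k/n = 1/2747

1/2747


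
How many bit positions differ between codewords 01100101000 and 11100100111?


Count differing positions: ^ . . . . . . ^ ^ ^ ^ = 5 differences

5


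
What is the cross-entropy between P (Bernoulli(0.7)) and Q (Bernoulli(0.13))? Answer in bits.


H(P,Q) = -p*log2(q) - (1-p)*log2(1-q). -0.7*log2(0.13) = 2.060392; -0.3*log2(0.87) = 0.060274. H(P,Q) = 2.060392 + 0.060274 = 2.1207

2.1207 bits


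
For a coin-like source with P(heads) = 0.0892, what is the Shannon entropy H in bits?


H = -p*log2(p) - (1-p)*log2(1-p). -0.0892*log2(0.0892) = 0.311024; -0.9108*log2(0.9108) = 0.122770. H = 0.311024 + 0.122770 = 0.4338

0.4338 bits


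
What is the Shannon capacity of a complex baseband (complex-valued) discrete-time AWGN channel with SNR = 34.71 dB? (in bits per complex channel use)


SNR_linear = 10^(34.71/10) = 2958.0125; C = log2(1 + SNR_linear) = log2(1 + 2958.0125) = 11.5309

11.5309 bits/channel use


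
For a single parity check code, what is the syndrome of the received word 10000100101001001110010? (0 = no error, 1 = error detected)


Syndrome = XOR of all bits = 1 XOR 0 XOR 0 XOR 0 XOR 0 XOR 1 XOR 0 XOR 0 XOR 1 XOR 0 XOR 1 XOR 0 XOR 0 XOR 1 XOR 0 XOR 0 XOR 1 XOR 1 XOR 1 XOR 0 XOR 0 XOR 1 XOR 0 = 1

1


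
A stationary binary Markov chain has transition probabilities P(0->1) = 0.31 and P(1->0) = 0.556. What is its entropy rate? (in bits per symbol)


Stationary distribution: pi_0 = p10/(p01+p10) = 0.642, pi_1 = 0.358. Entropy rate H' = pi_0*H(p01) + pi_1*H(p10) = 0.642*0.8932 + 0.358*0.9909 = 0.9282

0.9282 bits/symbol


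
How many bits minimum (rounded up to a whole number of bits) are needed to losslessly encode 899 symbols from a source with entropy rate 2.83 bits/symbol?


Minimum bits >= n * H = 899 * 2.83 = 2544.17, rounded up to a whole number of bits = 2545

2545 bits


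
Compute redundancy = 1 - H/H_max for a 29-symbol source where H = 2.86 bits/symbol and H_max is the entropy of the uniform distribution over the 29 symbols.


H_max = log2(K) = log2(29) = 4.858 bits/symbol. Redundancy = 1 - H/H_max = 1 - 2.86/4.858 = 1 - 0.5887 = 0.4113

0.4113


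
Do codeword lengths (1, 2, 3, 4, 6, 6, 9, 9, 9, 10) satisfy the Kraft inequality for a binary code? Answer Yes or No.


Kraft sum = sum(2^(-l_i)) = 0.9756, need <= 1. Result: satisfied (a binary prefix-free code with these lengths exists)

Yes


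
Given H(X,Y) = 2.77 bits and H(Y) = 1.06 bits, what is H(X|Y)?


H(X|Y) = H(X,Y) - H(Y) = 2.77 - 1.06 = 1.71

1.71 bits


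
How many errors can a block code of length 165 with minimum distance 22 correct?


Correction capability = floor((d-1)/2) = floor((22-1)/2) = 10

10 errors


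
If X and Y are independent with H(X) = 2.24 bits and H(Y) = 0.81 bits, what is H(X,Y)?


For independent variables, H(X,Y) = H(X) + H(Y) = 2.24 + 0.81 = 3.05

3.05 bits


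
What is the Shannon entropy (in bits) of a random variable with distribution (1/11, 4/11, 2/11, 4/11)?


H = -sum(p_i * log2(p_i)). Terms: -(1/11)*log2(1/11) = 0.314494; -(4/11)*log2(4/11) = 0.530702; -(2/11)*log2(2/11) = 0.447169; -(4/11)*log2(4/11) = 0.530702. H = 0.314494 + 0.530702 + 0.447169 + 0.530702 = 1.8231

1.8231 bits


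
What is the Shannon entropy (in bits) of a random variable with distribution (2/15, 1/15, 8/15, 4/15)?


H = -sum(p_i * log2(p_i)). Terms: -(2/15)*log2(2/15) = 0.387585; -(1/15)*log2(1/15) = 0.260459; -(8/15)*log2(8/15) = 0.483675; -(4/15)*log2(4/15) = 0.508504. H = 0.387585 + 0.260459 + 0.483675 + 0.508504 = 1.6402

1.6402 bits


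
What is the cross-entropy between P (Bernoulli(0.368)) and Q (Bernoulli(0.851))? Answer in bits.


H(P,Q) = -p*log2(q) - (1-p)*log2(1-q). -0.368*log2(0.851) = 0.085659; -0.632*log2(0.149) = 1.735861. H(P,Q) = 0.085659 + 1.735861 = 1.8215

1.8215 bits


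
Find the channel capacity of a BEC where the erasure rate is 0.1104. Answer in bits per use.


C = 1 - epsilon = 1 - 0.1104 = 0.8896

0.8896 bits


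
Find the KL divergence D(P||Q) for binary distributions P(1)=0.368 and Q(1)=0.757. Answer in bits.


KL = p*log2(p/q) + (1-p)*log2((1-p)/(1-q)) = 0.368*log2(0.368/0.757) + 0.632*log2(0.632/0.243) = 0.4886

0.4886 bits


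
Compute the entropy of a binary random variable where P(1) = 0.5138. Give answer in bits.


H = -p*log2(p) - (1-p)*log2(1-p). -0.5138*log2(0.5138) = 0.493619; -0.4862*log2(0.4862) = 0.505832. H = 0.493619 + 0.505832 = 0.9995

0.9995 bits


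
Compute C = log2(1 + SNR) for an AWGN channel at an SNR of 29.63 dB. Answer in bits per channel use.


SNR_linear = 10^(29.63/10) = 918.3326; C = log2(1 + SNR_linear) = log2(1 + 918.3326) = 9.8444

9.8444 bits/channel use


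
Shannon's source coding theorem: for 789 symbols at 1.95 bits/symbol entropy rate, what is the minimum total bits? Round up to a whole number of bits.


Minimum bits >= n * H = 789 * 1.95 = 1538.55, rounded up to a whole number of bits = 1539

1539 bits


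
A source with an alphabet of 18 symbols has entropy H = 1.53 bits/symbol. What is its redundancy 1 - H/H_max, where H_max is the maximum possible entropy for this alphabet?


H_max = log2(K) = log2(18) = 4.1699 bits/symbol. Redundancy = 1 - H/H_max = 1 - 1.53/4.1699 = 1 - 0.3669 = 0.6331

0.6331


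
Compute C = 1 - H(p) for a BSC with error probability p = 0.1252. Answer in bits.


H(p) = -p*log2(p) - (1-p)*log2(1-p) = -0.1252*log2(0.1252) - 0.8748*log2(0.8748) = 0.375311 + 0.168814 = 0.5441. C = 1 - H(p) = 1 - 0.5441 = 0.4559

0.4559 bits


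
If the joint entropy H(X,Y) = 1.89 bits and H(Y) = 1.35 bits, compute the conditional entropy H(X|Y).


H(X|Y) = H(X,Y) - H(Y) = 1.89 - 1.35 = 0.54

0.54 bits


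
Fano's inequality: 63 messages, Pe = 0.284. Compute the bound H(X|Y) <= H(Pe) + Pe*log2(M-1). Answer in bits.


H(Pe) = -Pe*log2(Pe) - (1-Pe)*log2(1-Pe) = -0.284*log2(0.284) - 0.716*log2(0.716) = 0.515755 + 0.345089 = 0.8608. Pe*log2(M-1) = 0.284*log2(62) = 1.690992. Bound = H(Pe) + Pe*log2(M-1) = 0.515755 + 0.345089 + 1.690992 = 2.5518

2.5518 bits


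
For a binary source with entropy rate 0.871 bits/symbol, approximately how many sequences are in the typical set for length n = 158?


log2|A_typical| = nH = 158 * 0.871 = 137.618, so |A_typical| ~ 2^137.618 = 2.674e+41

2.674e+41


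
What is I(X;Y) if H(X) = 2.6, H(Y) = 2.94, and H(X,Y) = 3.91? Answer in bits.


I(X;Y) = H(X) + H(Y) - H(X,Y) = 2.6 + 2.94 - 3.91 = 1.63

1.63 bits


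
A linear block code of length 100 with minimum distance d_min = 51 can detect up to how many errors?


Detection capability = d_min - 1 = 51 - 1 = 50

50 errors


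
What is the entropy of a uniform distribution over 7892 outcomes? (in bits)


H = log2(n) = log2(7892) = 12.9462

12.9462 bits


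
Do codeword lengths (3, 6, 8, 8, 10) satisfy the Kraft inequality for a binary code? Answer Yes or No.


Kraft sum = sum(2^(-l_i)) = 0.1494, need <= 1. Result: satisfied (a binary prefix-free code with these lengths exists)

Yes


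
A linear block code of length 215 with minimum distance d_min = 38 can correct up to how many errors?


Correction capability = floor((d-1)/2) = floor((38-1)/2) = 18

18 errors


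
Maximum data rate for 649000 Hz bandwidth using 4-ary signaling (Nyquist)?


Rate = 2 * B * log2(M) = 2 * 649000 * 2.0 = 2596000.0

2596000.0 bps


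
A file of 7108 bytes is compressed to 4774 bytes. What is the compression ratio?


Ratio = original / compressed = 7108 / 4774 = 1.4889

1.4889


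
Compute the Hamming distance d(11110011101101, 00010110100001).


Count differing positions: ^ ^ ^ . . ^ . ^ . . ^ ^ . . = 7 differences

7


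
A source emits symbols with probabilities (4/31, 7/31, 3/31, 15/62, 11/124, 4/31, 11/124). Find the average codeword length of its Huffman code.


Huffman construction (repeatedly merge the two least-probable nodes; each merge adds 1 bit to every symbol beneath it): 11/124 + 11/124 = 11/62; 3/31 + 4/31 = 7/31; 4/31 + 11/62 = 19/62; 7/31 + 7/31 = 14/31; 15/62 + 19/62 = 17/31; 14/31 + 17/31 = 1. Resulting codeword lengths (in the order the probabilities were given): (3, 2, 3, 2, 4, 3, 4). L_avg = sum(p_i * l_i) = 4/31*3 + 7/31*2 + 3/31*3 + 15/62*2 + 11/124*4 + 4/31*3 + 11/124*4 = 84/31 = 2.7097

2.7097 bits


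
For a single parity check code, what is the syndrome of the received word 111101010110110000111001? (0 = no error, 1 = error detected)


Syndrome = XOR of all bits = 1 XOR 1 XOR 1 XOR 1 XOR 0 XOR 1 XOR 0 XOR 1 XOR 0 XOR 1 XOR 1 XOR 0 XOR 1 XOR 1 XOR 0 XOR 0 XOR 0 XOR 0 XOR 1 XOR 1 XOR 1 XOR 0 XOR 0 XOR 1 = 0

0


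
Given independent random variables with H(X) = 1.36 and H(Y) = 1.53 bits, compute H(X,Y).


For independent variables, H(X,Y) = H(X) + H(Y) = 1.36 + 1.53 = 2.89

2.89 bits


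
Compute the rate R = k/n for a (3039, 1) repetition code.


Rate = k/n = 1/3039

1/3039


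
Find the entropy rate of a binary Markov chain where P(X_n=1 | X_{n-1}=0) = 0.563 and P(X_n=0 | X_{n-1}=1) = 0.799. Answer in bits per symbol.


Stationary distribution: pi_0 = p10/(p01+p10) = 0.5866, pi_1 = 0.4134. Entropy rate H' = pi_0*H(p01) + pi_1*H(p10) = 0.5866*0.9885 + 0.4134*0.7239 = 0.8791

0.8791 bits/symbol


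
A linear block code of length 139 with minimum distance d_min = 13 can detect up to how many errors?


Detection capability = d_min - 1 = 13 - 1 = 12

12 errors


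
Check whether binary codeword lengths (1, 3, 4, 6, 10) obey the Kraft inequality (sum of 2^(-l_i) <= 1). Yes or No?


Kraft sum = sum(2^(-l_i)) = 0.7041, need <= 1. Result: satisfied (a binary prefix-free code with these lengths exists)

Yes


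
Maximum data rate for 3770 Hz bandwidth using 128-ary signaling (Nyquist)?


Rate = 2 * B * log2(M) = 2 * 3770 * 7.0 = 52780.0

52780.0 bps


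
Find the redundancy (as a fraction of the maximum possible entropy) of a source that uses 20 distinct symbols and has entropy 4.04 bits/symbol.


H_max = log2(K) = log2(20) = 4.3219 bits/symbol. Redundancy = 1 - H/H_max = 1 - 4.04/4.3219 = 1 - 0.9348 = 0.0652

0.0652


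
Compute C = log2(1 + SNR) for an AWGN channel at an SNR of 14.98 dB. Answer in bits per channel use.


SNR_linear = 10^(14.98/10) = 31.4775; C = log2(1 + SNR_linear) = log2(1 + 31.4775) = 5.0214

5.0214 bits/channel use


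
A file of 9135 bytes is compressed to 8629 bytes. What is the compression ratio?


Ratio = original / compressed = 9135 / 8629 = 1.0586

1.0586


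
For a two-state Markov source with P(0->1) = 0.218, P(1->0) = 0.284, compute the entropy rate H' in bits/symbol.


Stationary distribution: pi_0 = p10/(p01+p10) = 0.5657, pi_1 = 0.4343. Entropy rate H' = pi_0*H(p01) + pi_1*H(p10) = 0.5657*0.7565 + 0.4343*0.8608 = 0.8018

0.8018 bits/symbol


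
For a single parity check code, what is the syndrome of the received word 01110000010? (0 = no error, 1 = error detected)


Syndrome = XOR of all bits = 0 XOR 1 XOR 1 XOR 1 XOR 0 XOR 0 XOR 0 XOR 0 XOR 0 XOR 1 XOR 0 = 0

0


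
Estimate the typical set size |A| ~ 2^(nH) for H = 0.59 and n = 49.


log2|A_typical| = nH = 49 * 0.59 = 28.91, so |A_typical| ~ 2^28.91 = 5.044e+08

5.044e+08


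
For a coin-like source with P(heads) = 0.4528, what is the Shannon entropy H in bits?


H = -p*log2(p) - (1-p)*log2(1-p). -0.4528*log2(0.4528) = 0.517575; -0.5472*log2(0.5472) = 0.475987. H = 0.517575 + 0.475987 = 0.9936

0.9936 bits


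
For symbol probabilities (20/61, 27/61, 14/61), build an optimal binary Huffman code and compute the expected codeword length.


Huffman construction (repeatedly merge the two least-probable nodes; each merge adds 1 bit to every symbol beneath it): 14/61 + 20/61 = 34/61; 27/61 + 34/61 = 1. Resulting codeword lengths (in the order the probabilities were given): (2, 1, 2). L_avg = sum(p_i * l_i) = 20/61*2 + 27/61*1 + 14/61*2 = 95/61 = 1.5574

1.5574 bits


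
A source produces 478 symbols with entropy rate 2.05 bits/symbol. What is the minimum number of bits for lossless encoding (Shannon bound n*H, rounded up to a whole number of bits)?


Minimum bits >= n * H = 478 * 2.05 = 979.9, rounded up to a whole number of bits = 980

980 bits


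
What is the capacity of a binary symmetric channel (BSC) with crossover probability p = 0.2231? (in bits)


H(p) = -p*log2(p) - (1-p)*log2(1-p) = -0.2231*log2(0.2231) - 0.7769*log2(0.7769) = 0.482841 + 0.282946 = 0.7658. C = 1 - H(p) = 1 - 0.7658 = 0.2342

0.2342 bits


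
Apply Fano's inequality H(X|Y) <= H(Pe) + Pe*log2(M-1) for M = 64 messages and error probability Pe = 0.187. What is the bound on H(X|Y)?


H(Pe) = -Pe*log2(Pe) - (1-Pe)*log2(1-Pe) = -0.187*log2(0.187) - 0.813*log2(0.813) = 0.452332 + 0.242821 = 0.6952. Pe*log2(M-1) = 0.187*log2(63) = 1.117751. Bound = H(Pe) + Pe*log2(M-1) = 0.452332 + 0.242821 + 1.117751 = 1.8129

1.8129 bits


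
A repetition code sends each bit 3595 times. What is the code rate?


Rate = k/n = 1/3595

1/3595


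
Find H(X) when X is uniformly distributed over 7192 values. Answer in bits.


H = log2(n) = log2(7192) = 12.8122

12.8122 bits


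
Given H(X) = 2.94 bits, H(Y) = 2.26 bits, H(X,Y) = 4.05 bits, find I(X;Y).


I(X;Y) = H(X) + H(Y) - H(X,Y) = 2.94 + 2.26 - 4.05 = 1.15

1.15 bits


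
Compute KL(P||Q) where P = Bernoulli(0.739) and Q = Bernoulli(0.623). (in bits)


KL = p*log2(p/q) + (1-p)*log2((1-p)/(1-q)) = 0.739*log2(0.739/0.623) + 0.261*log2(0.261/0.377) = 0.0436

0.0436 bits


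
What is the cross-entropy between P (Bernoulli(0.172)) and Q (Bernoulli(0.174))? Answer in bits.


H(P,Q) = -p*log2(q) - (1-p)*log2(1-q). -0.172*log2(0.174) = 0.433929; -0.828*log2(0.826) = 0.228351. H(P,Q) = 0.433929 + 0.228351 = 0.6623

0.6623 bits


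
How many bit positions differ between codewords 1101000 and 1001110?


Count differing positions: . ^ . . ^ ^ . = 3 differences

3


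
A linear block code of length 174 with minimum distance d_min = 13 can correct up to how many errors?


Correction capability = floor((d-1)/2) = floor((13-1)/2) = 6

6 errors


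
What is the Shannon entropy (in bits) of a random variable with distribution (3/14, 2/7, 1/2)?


H = -sum(p_i * log2(p_i)). Terms: -(3/14)*log2(3/14) = 0.476227; -(2/7)*log2(2/7) = 0.516387; -(1/2)*log2(1/2) = 0.500000. H = 0.476227 + 0.516387 + 0.500000 = 1.4926

1.4926 bits


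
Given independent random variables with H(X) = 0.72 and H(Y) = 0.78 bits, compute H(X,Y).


For independent variables, H(X,Y) = H(X) + H(Y) = 0.72 + 0.78 = 1.5

1.5 bits


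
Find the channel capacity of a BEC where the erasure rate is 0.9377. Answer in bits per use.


C = 1 - epsilon = 1 - 0.9377 = 0.0623

0.0623 bits


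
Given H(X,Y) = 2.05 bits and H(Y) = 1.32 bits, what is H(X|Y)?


H(X|Y) = H(X,Y) - H(Y) = 2.05 - 1.32 = 0.73

0.73 bits


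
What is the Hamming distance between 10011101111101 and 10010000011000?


Count differing positions: . . . . ^ ^ . ^ ^ . . ^ . ^ = 6 differences

6


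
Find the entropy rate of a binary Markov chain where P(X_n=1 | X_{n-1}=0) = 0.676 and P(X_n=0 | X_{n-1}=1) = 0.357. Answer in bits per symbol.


Stationary distribution: pi_0 = p10/(p01+p10) = 0.3456, pi_1 = 0.6544. Entropy rate H' = pi_0*H(p01) + pi_1*H(p10) = 0.3456*0.9087 + 0.6544*0.9402 = 0.9293

0.9293 bits/symbol


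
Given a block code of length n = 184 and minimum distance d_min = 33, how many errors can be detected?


Detection capability = d_min - 1 = 33 - 1 = 32

32 errors


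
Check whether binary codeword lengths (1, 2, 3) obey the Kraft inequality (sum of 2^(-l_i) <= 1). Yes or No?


Kraft sum = sum(2^(-l_i)) = 0.875, need <= 1. Result: satisfied (a binary prefix-free code with these lengths exists)

Yes


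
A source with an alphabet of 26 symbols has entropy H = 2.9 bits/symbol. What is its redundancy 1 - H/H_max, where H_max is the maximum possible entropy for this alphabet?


H_max = log2(K) = log2(26) = 4.7004 bits/symbol. Redundancy = 1 - H/H_max = 1 - 2.9/4.7004 = 1 - 0.617 = 0.383

0.383


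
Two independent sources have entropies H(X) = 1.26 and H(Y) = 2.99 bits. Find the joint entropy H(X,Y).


For independent variables, H(X,Y) = H(X) + H(Y) = 1.26 + 2.99 = 4.25

4.25 bits


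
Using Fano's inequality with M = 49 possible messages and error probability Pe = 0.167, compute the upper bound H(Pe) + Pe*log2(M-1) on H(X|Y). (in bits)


H(Pe) = -Pe*log2(Pe) - (1-Pe)*log2(1-Pe) = -0.167*log2(0.167) - 0.833*log2(0.833) = 0.431207 + 0.219588 = 0.6508. Pe*log2(M-1) = 0.167*log2(48) = 0.932689. Bound = H(Pe) + Pe*log2(M-1) = 0.431207 + 0.219588 + 0.932689 = 1.5835

1.5835 bits


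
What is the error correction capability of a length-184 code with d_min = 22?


Correction capability = floor((d-1)/2) = floor((22-1)/2) = 10

10 errors


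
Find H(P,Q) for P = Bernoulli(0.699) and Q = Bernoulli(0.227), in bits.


H(P,Q) = -p*log2(q) - (1-p)*log2(1-q). -0.699*log2(0.227) = 1.495326; -0.301*log2(0.773) = 0.111809. H(P,Q) = 1.495326 + 0.111809 = 1.6071

1.6071 bits


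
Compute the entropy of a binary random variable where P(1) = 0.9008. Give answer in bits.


H = -p*log2(p) - (1-p)*log2(1-p). -0.9008*log2(0.9008) = 0.135770; -0.0992*log2(0.0992) = 0.330685. H = 0.135770 + 0.330685 = 0.4665

0.4665 bits


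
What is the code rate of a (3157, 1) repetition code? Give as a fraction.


Rate = k/n = 1/3157

1/3157


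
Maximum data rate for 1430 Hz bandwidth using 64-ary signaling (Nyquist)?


Rate = 2 * B * log2(M) = 2 * 1430 * 6.0 = 17160.0

17160.0 bps


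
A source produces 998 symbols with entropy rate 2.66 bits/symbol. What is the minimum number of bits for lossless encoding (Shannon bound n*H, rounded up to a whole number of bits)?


Minimum bits >= n * H = 998 * 2.66 = 2654.68, rounded up to a whole number of bits = 2655

2655 bits


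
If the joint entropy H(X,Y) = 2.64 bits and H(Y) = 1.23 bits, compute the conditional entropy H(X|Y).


H(X|Y) = H(X,Y) - H(Y) = 2.64 - 1.23 = 1.41

1.41 bits


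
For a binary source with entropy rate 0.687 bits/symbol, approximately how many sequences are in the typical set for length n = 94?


log2|A_typical| = nH = 94 * 0.687 = 64.578, so |A_typical| ~ 2^64.578 = 2.754e+19

2.754e+19


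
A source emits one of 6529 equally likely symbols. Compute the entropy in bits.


H = log2(n) = log2(6529) = 12.6726

12.6726 bits


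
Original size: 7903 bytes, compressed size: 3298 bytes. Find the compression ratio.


Ratio = original / compressed = 7903 / 3298 = 2.3963

2.3963


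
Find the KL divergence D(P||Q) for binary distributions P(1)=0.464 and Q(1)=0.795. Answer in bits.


KL = p*log2(p/q) + (1-p)*log2((1-p)/(1-q)) = 0.464*log2(0.464/0.795) + 0.536*log2(0.536/0.205) = 0.3828

0.3828 bits


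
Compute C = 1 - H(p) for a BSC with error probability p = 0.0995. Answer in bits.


H(p) = -p*log2(p) - (1-p)*log2(1-p) = -0.0995*log2(0.0995) - 0.9005*log2(0.9005) = 0.331251 + 0.136157 = 0.4674. C = 1 - H(p) = 1 - 0.4674 = 0.5326

0.5326 bits


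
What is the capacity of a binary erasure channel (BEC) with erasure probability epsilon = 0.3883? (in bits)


C = 1 - epsilon = 1 - 0.3883 = 0.6117

0.6117 bits


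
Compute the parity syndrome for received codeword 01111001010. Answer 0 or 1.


Syndrome = XOR of all bits = 0 XOR 1 XOR 1 XOR 1 XOR 1 XOR 0 XOR 0 XOR 1 XOR 0 XOR 1 XOR 0 = 0

0


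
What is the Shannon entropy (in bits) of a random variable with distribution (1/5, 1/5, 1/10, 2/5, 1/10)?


H = -sum(p_i * log2(p_i)). Terms: -(1/5)*log2(1/5) = 0.464386; -(1/5)*log2(1/5) = 0.464386; -(1/10)*log2(1/10) = 0.332193; -(2/5)*log2(2/5) = 0.528771; -(1/10)*log2(1/10) = 0.332193. H = 0.464386 + 0.464386 + 0.332193 + 0.528771 + 0.332193 = 2.1219

2.1219 bits


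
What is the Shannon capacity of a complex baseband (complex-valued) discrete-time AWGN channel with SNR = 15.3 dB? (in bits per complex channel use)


SNR_linear = 10^(15.3/10) = 33.8844; C = log2(1 + SNR_linear) = log2(1 + 33.8844) = 5.1245

5.1245 bits/channel use


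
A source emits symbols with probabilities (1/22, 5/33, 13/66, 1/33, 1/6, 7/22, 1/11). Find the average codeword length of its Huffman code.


Huffman construction (repeatedly merge the two least-probable nodes; each merge adds 1 bit to every symbol beneath it): 1/33 + 1/22 = 5/66; 5/66 + 1/11 = 1/6; 5/33 + 1/6 = 7/22; 1/6 + 13/66 = 4/11; 7/22 + 7/22 = 7/11; 4/11 + 7/11 = 1. Resulting codeword lengths (in the order the probabilities were given): (4, 3, 2, 4, 3, 2, 3). L_avg = sum(p_i * l_i) = 1/22*4 + 5/33*3 + 13/66*2 + 1/33*4 + 1/6*3 + 7/22*2 + 1/11*3 = 169/66 = 2.5606

2.5606 bits


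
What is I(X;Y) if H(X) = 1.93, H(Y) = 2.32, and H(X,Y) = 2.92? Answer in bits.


I(X;Y) = H(X) + H(Y) - H(X,Y) = 1.93 + 2.32 - 2.92 = 1.33

1.33 bits


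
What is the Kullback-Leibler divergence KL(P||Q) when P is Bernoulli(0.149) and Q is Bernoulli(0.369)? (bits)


KL = p*log2(p/q) + (1-p)*log2((1-p)/(1-q)) = 0.149*log2(0.149/0.369) + 0.851*log2(0.851/0.631) = 0.1723

0.1723 bits


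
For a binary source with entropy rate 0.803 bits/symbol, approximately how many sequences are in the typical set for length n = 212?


log2|A_typical| = nH = 212 * 0.803 = 170.236, so |A_typical| ~ 2^170.236 = 1.763e+51

1.763e+51


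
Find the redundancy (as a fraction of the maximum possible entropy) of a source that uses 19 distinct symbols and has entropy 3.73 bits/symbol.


H_max = log2(K) = log2(19) = 4.2479 bits/symbol. Redundancy = 1 - H/H_max = 1 - 3.73/4.2479 = 1 - 0.8781 = 0.1219

0.1219


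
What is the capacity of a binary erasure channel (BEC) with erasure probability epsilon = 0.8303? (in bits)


C = 1 - epsilon = 1 - 0.8303 = 0.1697

0.1697 bits


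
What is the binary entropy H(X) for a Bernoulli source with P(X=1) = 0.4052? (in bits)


H = -p*log2(p) - (1-p)*log2(1-p). -0.4052*log2(0.4052) = 0.528095; -0.5948*log2(0.5948) = 0.445817. H = 0.528095 + 0.445817 = 0.9739

0.9739 bits


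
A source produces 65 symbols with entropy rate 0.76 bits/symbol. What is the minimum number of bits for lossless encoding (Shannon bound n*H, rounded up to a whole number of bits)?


Minimum bits >= n * H = 65 * 0.76 = 49.4, rounded up to a whole number of bits = 50

50 bits


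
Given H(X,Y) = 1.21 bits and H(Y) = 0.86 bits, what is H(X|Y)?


H(X|Y) = H(X,Y) - H(Y) = 1.21 - 0.86 = 0.35

0.35 bits


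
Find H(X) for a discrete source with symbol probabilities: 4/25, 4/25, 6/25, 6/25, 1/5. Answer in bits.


H = -sum(p_i * log2(p_i)). Terms: -(4/25)*log2(4/25) = 0.423017; -(4/25)*log2(4/25) = 0.423017; -(6/25)*log2(6/25) = 0.494134; -(6/25)*log2(6/25) = 0.494134; -(1/5)*log2(1/5) = 0.464386. H = 0.423017 + 0.423017 + 0.494134 + 0.494134 + 0.464386 = 2.2987

2.2987 bits


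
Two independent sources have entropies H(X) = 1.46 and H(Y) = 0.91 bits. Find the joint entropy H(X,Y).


For independent variables, H(X,Y) = H(X) + H(Y) = 1.46 + 0.91 = 2.37

2.37 bits


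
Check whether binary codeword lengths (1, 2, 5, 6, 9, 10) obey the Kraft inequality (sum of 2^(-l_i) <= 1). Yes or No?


Kraft sum = sum(2^(-l_i)) = 0.7998, need <= 1. Result: satisfied (a binary prefix-free code with these lengths exists)

Yes


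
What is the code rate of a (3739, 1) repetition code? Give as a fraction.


Rate = k/n = 1/3739

1/3739


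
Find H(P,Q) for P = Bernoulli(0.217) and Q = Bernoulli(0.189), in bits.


H(P,Q) = -p*log2(q) - (1-p)*log2(1-q). -0.217*log2(0.189) = 0.521569; -0.783*log2(0.811) = 0.236643. H(P,Q) = 0.521569 + 0.236643 = 0.7582

0.7582 bits


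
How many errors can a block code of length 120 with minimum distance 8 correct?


Correction capability = floor((d-1)/2) = floor((8-1)/2) = 3

3 errors


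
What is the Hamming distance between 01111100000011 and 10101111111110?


Count differing positions: ^ ^ . ^ . . ^ ^ ^ ^ ^ ^ . ^ = 10 differences

10


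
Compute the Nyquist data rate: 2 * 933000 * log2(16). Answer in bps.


Rate = 2 * B * log2(M) = 2 * 933000 * 4.0 = 7464000.0

7464000.0 bps


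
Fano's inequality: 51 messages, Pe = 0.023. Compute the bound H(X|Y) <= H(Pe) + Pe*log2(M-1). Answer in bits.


H(Pe) = -Pe*log2(Pe) - (1-Pe)*log2(1-Pe) = -0.023*log2(0.023) - 0.977*log2(0.977) = 0.125171 + 0.032797 = 0.158. Pe*log2(M-1) = 0.023*log2(50) = 0.129809. Bound = H(Pe) + Pe*log2(M-1) = 0.125171 + 0.032797 + 0.129809 = 0.2878

0.2878 bits


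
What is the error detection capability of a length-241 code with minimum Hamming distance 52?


Detection capability = d_min - 1 = 52 - 1 = 51

51 errors


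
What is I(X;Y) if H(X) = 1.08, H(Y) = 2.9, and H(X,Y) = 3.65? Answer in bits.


I(X;Y) = H(X) + H(Y) - H(X,Y) = 1.08 + 2.9 - 3.65 = 0.33

0.33 bits


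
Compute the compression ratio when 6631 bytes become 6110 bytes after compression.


Ratio = original / compressed = 6631 / 6110 = 1.0853

1.0853


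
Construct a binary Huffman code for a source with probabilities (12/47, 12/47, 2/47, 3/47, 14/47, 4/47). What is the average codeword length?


Huffman construction (repeatedly merge the two least-probable nodes; each merge adds 1 bit to every symbol beneath it): 2/47 + 3/47 = 5/47; 4/47 + 5/47 = 9/47; 9/47 + 12/47 = 21/47; 12/47 + 14/47 = 26/47; 21/47 + 26/47 = 1. Resulting codeword lengths (in the order the probabilities were given): (2, 2, 4, 4, 2, 3). L_avg = sum(p_i * l_i) = 12/47*2 + 12/47*2 + 2/47*4 + 3/47*4 + 14/47*2 + 4/47*3 = 108/47 = 2.2979

2.2979 bits


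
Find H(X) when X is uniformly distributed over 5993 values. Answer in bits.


H = log2(n) = log2(5993) = 12.5491

12.5491 bits


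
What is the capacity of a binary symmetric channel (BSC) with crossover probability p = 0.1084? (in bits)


H(p) = -p*log2(p) - (1-p)*log2(1-p) = -0.1084*log2(0.1084) - 0.8916*log2(0.8916) = 0.347483 + 0.147588 = 0.4951. C = 1 - H(p) = 1 - 0.4951 = 0.5049

0.5049 bits


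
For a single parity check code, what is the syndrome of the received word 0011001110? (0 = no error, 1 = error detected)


Syndrome = XOR of all bits = 0 XOR 0 XOR 1 XOR 1 XOR 0 XOR 0 XOR 1 XOR 1 XOR 1 XOR 0 = 1

1


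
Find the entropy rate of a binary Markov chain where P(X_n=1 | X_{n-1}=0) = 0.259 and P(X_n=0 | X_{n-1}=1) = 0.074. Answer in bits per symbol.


Stationary distribution: pi_0 = p10/(p01+p10) = 0.2222, pi_1 = 0.7778. Entropy rate H' = pi_0*H(p01) + pi_1*H(p10) = 0.2222*0.8252 + 0.7778*0.3807 = 0.4795

0.4795 bits/symbol


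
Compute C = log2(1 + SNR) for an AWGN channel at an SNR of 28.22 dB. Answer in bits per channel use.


SNR_linear = 10^(28.22/10) = 663.7431; C = log2(1 + SNR_linear) = log2(1 + 663.7431) = 9.3767

9.3767 bits/channel use


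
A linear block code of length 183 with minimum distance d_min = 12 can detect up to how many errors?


Detection capability = d_min - 1 = 12 - 1 = 11

11 errors


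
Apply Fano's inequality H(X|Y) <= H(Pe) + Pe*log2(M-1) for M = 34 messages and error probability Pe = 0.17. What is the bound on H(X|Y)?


H(Pe) = -Pe*log2(Pe) - (1-Pe)*log2(1-Pe) = -0.17*log2(0.17) - 0.83*log2(0.83) = 0.434587 + 0.223118 = 0.6577. Pe*log2(M-1) = 0.17*log2(33) = 0.857547. Bound = H(Pe) + Pe*log2(M-1) = 0.434587 + 0.223118 + 0.857547 = 1.5153

1.5153 bits


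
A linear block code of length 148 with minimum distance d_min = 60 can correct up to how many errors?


Correction capability = floor((d-1)/2) = floor((60-1)/2) = 29

29 errors


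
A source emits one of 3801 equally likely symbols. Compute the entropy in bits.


H = log2(n) = log2(3801) = 11.8922

11.8922 bits


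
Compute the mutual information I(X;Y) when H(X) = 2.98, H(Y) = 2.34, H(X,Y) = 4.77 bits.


I(X;Y) = H(X) + H(Y) - H(X,Y) = 2.98 + 2.34 - 4.77 = 0.55

0.55 bits


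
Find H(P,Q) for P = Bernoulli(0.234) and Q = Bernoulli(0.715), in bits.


H(P,Q) = -p*log2(q) - (1-p)*log2(1-q). -0.234*log2(0.715) = 0.113252; -0.766*log2(0.285) = 1.387200. H(P,Q) = 0.113252 + 1.387200 = 1.5005

1.5005 bits


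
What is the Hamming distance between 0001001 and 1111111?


Count differing positions: ^ ^ ^ . ^ ^ . = 5 differences

5


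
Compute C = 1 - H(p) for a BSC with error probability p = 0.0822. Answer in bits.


H(p) = -p*log2(p) - (1-p)*log2(1-p) = -0.0822*log2(0.0822) - 0.9178*log2(0.9178) = 0.296308 + 0.113576 = 0.4099. C = 1 - H(p) = 1 - 0.4099 = 0.5901

0.5901 bits


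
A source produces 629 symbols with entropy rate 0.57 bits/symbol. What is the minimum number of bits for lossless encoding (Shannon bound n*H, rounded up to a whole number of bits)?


Minimum bits >= n * H = 629 * 0.57 = 358.53, rounded up to a whole number of bits = 359

359 bits


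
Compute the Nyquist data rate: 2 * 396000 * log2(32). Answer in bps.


Rate = 2 * B * log2(M) = 2 * 396000 * 5.0 = 3960000.0

3960000.0 bps


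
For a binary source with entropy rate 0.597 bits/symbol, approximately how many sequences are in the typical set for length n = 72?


log2|A_typical| = nH = 72 * 0.597 = 42.984, so |A_typical| ~ 2^42.984 = 8.699e+12

8.699e+12


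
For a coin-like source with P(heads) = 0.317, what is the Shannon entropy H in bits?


H = -p*log2(p) - (1-p)*log2(1-p). -0.317*log2(0.317) = 0.525410; -0.683*log2(0.683) = 0.375679. H = 0.525410 + 0.375679 = 0.9011

0.9011 bits


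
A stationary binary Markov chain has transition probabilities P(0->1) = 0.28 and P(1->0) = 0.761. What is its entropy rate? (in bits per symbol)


Stationary distribution: pi_0 = p10/(p01+p10) = 0.731, pi_1 = 0.269. Entropy rate H' = pi_0*H(p01) + pi_1*H(p10) = 0.731*0.8555 + 0.269*0.7934 = 0.8388

0.8388 bits/symbol


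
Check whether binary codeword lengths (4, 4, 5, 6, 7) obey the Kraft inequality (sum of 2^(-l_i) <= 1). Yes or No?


Kraft sum = sum(2^(-l_i)) = 0.1797, need <= 1. Result: satisfied (a binary prefix-free code with these lengths exists)

Yes


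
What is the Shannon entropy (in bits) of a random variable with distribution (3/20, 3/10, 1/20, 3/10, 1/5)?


H = -sum(p_i * log2(p_i)). Terms: -(3/20)*log2(3/20) = 0.410545; -(3/10)*log2(3/10) = 0.521090; -(1/20)*log2(1/20) = 0.216096; -(3/10)*log2(3/10) = 0.521090; -(1/5)*log2(1/5) = 0.464386. H = 0.410545 + 0.521090 + 0.216096 + 0.521090 + 0.464386 = 2.1332

2.1332 bits
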